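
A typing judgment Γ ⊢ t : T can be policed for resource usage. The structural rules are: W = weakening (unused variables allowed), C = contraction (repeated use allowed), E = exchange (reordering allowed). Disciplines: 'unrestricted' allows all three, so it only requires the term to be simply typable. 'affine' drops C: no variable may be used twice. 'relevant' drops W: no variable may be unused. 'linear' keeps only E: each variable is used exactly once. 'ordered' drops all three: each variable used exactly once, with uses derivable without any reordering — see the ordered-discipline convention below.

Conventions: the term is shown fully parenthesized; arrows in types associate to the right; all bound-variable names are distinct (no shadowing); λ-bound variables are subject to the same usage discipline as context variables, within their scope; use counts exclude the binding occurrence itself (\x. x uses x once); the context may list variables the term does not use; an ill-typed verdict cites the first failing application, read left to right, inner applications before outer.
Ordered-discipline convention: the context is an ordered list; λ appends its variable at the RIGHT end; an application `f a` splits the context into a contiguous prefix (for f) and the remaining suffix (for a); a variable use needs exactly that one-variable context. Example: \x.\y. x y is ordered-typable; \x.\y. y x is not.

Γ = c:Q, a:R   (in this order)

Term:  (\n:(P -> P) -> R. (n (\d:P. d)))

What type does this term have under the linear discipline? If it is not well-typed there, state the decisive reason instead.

not well-typed under linear — needs weakening: c, a unused
usage: c: 0, a: 0, n (λ-bound): 1, d (λ-bound): 1
order of uses: n, d
typing: well-typed at ((P -> P) -> R) -> R
across the five disciplines: ordered ✗ | linear ✗ | affine ✓ | relevant ✗ | unrestricted ✓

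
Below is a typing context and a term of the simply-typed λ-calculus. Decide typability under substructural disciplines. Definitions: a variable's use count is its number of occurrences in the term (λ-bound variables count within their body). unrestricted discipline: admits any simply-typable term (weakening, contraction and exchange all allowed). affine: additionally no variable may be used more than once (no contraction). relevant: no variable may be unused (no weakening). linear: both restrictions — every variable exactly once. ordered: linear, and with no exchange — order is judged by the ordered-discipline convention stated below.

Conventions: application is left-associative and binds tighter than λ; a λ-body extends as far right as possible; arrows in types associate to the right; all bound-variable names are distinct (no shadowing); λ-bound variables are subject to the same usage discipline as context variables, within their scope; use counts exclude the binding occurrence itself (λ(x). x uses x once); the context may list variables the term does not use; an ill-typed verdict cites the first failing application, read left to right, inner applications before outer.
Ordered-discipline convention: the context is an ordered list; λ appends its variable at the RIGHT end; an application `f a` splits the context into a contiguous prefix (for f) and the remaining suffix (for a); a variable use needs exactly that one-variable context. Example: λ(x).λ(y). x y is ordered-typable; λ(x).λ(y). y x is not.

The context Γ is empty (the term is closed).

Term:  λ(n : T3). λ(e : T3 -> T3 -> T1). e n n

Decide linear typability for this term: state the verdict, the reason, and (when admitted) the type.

no — needs contraction — n ×2
usage: n [bound]: 2, e [bound]: 1
uses in reading order: e, n, n
typing: ✓ — T3 -> (T3 -> T3 -> T1) -> T1
across the five disciplines: ordered ✗ · linear ✗ · affine ✗ · relevant ✓ · unrestricted ✓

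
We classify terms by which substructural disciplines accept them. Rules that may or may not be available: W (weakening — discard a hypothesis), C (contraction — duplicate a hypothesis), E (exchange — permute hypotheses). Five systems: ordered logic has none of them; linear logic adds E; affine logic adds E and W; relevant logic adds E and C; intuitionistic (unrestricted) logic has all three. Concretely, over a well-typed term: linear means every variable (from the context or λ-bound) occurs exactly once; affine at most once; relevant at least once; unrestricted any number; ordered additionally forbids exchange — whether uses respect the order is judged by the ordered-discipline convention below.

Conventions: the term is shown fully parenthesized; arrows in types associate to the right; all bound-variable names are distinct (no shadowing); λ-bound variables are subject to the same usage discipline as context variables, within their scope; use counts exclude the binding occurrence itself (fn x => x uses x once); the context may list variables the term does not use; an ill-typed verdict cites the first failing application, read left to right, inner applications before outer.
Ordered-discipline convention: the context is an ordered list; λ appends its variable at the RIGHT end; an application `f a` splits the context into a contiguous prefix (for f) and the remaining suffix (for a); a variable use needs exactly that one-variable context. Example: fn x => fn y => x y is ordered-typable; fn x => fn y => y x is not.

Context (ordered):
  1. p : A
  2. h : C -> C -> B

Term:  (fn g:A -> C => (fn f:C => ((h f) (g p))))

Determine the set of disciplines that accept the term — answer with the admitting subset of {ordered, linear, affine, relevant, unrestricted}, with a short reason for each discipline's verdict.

admitted in: linear, affine, relevant, unrestricted
counts: p: 1; h: 1; g (λ-bound): 1; f (λ-bound): 1
uses in reading order: h, f, g, p
typing: well-typed at (A -> C) -> C -> B
ordered: ✗, no ordered split (uses run h, f, g, p)
linear: ✓, exactly-once usage across p, h, g, f
affine: ✓, no duplicate uses among p, h, g, f
relevant: ✓, every one of p, h, g, f appears
unrestricted: ✓, type-checks ((A -> C) -> C -> B) and nothing is barred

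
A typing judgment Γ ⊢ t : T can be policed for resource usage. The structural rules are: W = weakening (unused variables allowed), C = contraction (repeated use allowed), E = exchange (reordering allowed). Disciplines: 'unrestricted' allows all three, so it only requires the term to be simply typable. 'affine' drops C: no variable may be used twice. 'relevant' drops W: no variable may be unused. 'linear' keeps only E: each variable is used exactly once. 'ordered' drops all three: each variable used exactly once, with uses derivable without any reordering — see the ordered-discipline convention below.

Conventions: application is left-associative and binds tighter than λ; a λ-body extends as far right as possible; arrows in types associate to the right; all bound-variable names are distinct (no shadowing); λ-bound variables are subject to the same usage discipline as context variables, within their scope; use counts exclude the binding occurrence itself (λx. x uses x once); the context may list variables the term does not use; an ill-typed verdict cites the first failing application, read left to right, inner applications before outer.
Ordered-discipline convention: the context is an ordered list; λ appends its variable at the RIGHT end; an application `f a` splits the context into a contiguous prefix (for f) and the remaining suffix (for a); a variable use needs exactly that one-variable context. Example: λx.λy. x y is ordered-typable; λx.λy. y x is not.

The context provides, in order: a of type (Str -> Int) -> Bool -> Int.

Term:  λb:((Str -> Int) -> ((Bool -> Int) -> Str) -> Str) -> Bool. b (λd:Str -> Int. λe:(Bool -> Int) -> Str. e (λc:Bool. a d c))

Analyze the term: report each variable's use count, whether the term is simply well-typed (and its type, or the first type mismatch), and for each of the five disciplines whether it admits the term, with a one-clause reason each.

use counts: a: 1×, b [bound]: 1×, d [bound]: 1×, e [bound]: 1×, c [bound]: 1×
uses in reading order: b, e, a, d, c
typing: well-typed — term : (((Str -> Int) -> ((Bool -> Int) -> Str) -> Str) -> Bool) -> Bool
ordered: ✗, no contiguous prefix/suffix split fits b, e, a, d, c
linear: ✓, exactly-once usage across a, b, d, e, c
affine: ✓, none of a, b, d, e, c used more than once
relevant: ✓, a, b, d, e, c: all used, weakening unneeded
unrestricted: ✓, typability at (((Str -> Int) -> ((Bool -> Int) -> Str) -> Str) -> Bool) -> Bool is all that's needed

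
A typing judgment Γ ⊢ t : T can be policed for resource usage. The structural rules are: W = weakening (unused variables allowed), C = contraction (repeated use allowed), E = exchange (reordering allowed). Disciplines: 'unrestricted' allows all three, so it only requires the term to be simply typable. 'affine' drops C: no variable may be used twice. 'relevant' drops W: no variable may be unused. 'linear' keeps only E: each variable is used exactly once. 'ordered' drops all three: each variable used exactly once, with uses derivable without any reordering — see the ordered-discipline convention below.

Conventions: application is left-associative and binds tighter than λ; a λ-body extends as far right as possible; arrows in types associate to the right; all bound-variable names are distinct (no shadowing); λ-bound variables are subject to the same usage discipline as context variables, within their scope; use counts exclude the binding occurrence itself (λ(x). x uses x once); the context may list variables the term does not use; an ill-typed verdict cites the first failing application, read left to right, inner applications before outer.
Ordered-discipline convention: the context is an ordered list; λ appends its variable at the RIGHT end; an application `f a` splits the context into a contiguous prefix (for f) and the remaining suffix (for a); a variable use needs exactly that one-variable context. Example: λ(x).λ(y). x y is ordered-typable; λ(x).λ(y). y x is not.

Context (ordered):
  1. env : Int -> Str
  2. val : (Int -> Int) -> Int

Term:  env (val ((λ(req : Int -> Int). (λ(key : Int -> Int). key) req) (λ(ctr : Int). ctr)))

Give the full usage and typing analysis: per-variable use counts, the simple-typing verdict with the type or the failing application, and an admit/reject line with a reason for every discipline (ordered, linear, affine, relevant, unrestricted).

counts: env ×1, val ×1, req (λ-bound) ×1, key (λ-bound) ×1, ctr (λ-bound) ×1
uses in reading order: env, val, key, req, ctr
typing: well-typed — term : Str
ordered: ✓, one use each (env, val, req, key, ctr); ordered split holds
linear: ✓, each of env, val, req, key, ctr used exactly once
affine: ✓, at most one use each (env, val, req, key, ctr)
relevant: ✓, every one of env, val, req, key, ctr appears
unrestricted: ✓, simply typable at Str; W, C, E all held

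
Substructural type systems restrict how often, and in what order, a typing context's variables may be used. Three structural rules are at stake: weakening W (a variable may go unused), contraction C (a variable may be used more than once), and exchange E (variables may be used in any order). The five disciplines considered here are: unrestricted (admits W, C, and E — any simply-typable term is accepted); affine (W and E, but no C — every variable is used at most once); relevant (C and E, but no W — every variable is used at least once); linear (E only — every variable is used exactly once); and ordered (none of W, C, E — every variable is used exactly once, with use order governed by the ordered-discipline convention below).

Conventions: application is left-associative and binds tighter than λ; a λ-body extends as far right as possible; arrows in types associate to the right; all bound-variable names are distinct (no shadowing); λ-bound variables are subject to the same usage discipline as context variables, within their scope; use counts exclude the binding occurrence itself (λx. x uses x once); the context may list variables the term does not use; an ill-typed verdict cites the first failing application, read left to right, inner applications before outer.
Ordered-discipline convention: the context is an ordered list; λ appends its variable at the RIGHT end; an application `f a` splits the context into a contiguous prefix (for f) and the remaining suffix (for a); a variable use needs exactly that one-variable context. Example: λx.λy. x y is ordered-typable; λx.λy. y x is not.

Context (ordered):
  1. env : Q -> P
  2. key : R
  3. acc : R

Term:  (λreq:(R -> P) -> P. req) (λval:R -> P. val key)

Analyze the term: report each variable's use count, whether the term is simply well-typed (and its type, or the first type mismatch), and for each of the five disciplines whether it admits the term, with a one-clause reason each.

counts: env: 0, key: 1, acc: 0, req [bound]: 1, val [bound]: 1
uses in reading order: req, val, key
typing: well-typed — term : (R -> P) -> P
ordered: ✗ — unused: env, acc — weakening required
linear: ✗ — unused: env, acc — weakening required
affine: ✓ — at most one use each (env, key, acc, req, val)
relevant: ✗ — unused: env, acc — weakening required
unrestricted: ✓ — simply typable at (R -> P) -> P; W, C, E all held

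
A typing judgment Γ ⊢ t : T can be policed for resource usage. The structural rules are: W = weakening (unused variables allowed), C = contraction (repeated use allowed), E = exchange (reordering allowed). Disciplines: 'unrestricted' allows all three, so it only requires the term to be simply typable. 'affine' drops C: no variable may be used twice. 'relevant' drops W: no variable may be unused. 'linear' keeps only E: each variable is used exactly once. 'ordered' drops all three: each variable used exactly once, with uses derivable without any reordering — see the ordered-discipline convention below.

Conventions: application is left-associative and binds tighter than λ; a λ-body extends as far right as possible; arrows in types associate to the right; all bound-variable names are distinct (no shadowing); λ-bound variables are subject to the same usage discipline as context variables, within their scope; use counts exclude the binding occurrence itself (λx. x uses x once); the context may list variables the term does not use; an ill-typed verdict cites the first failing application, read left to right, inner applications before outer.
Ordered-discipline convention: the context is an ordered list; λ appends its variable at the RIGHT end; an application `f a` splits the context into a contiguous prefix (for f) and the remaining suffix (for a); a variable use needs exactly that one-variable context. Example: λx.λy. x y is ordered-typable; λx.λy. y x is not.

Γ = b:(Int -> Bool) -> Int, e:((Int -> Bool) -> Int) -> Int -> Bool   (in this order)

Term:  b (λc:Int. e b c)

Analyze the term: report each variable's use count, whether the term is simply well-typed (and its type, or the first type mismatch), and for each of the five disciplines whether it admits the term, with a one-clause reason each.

variable uses: b=2, e=1, c (λ-bound)=1
left-to-right use order: b, e, b, c
typing: the term checks, with type Int
ordered ✗ (uses contraction: b ×2)
linear ✗ (uses contraction: b ×2)
affine ✗ (uses contraction: b ×2)
relevant ✓ (b, e, c: all used, weakening unneeded)
unrestricted ✓ (type-checks (Int) and nothing is barred)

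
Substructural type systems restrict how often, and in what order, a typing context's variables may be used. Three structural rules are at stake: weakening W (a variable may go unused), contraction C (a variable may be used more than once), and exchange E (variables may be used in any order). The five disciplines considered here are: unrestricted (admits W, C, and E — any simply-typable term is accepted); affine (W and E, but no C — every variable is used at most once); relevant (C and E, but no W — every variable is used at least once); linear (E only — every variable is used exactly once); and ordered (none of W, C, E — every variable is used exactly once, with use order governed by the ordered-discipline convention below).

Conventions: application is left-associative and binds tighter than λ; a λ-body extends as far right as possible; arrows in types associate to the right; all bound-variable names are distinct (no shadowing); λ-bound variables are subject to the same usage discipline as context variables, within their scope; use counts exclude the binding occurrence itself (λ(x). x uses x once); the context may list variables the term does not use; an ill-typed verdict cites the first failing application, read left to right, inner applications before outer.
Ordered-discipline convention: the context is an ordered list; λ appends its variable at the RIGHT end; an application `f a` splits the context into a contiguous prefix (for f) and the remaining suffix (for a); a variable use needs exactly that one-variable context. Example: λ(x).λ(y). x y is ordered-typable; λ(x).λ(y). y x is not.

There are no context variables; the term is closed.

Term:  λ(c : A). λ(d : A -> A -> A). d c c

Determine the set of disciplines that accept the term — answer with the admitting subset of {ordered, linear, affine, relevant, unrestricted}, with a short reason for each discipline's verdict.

admitted by: relevant, unrestricted
variable uses: c (bound)=2; d (bound)=1
left-to-right use order: d, c, c
typing: well-typed — term : A -> (A -> A -> A) -> A
ordered ✗ (uses contraction: c ×2)
linear ✗ (uses contraction: c ×2)
affine ✗ (uses contraction: c ×2)
relevant ✓ (every one of c, d appears)
unrestricted ✓ (typability at A -> (A -> A -> A) -> A is all that's needed)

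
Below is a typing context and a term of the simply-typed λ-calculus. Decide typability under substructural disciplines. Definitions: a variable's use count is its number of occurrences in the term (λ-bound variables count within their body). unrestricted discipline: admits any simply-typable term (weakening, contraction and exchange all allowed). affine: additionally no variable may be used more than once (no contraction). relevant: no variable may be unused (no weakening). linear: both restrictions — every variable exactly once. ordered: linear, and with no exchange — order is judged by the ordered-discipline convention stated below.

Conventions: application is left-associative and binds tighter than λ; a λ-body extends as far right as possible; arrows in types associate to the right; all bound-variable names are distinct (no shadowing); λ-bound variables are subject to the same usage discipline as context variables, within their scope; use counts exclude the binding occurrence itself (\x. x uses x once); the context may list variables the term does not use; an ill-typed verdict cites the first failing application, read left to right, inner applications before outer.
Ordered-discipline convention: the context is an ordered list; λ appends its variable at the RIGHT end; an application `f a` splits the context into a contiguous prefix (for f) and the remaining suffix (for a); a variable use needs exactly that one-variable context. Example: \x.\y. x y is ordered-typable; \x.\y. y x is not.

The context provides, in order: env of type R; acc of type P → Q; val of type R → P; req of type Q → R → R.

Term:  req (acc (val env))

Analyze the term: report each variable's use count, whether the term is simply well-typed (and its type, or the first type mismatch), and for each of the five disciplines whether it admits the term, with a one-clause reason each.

counts: env=1, acc=1, val=1, req=1
left-to-right use order: req, acc, val, env
typing: the term checks, with type R → R
ordered: ✗, no contiguous prefix/suffix split fits req, acc, val, env
linear: ✓, single use per variable (env, acc, val, req)
affine: ✓, at most one use each (env, acc, val, req)
relevant: ✓, env, acc, val, req: all used, weakening unneeded
unrestricted: ✓, well-typed at R → R; no restrictions here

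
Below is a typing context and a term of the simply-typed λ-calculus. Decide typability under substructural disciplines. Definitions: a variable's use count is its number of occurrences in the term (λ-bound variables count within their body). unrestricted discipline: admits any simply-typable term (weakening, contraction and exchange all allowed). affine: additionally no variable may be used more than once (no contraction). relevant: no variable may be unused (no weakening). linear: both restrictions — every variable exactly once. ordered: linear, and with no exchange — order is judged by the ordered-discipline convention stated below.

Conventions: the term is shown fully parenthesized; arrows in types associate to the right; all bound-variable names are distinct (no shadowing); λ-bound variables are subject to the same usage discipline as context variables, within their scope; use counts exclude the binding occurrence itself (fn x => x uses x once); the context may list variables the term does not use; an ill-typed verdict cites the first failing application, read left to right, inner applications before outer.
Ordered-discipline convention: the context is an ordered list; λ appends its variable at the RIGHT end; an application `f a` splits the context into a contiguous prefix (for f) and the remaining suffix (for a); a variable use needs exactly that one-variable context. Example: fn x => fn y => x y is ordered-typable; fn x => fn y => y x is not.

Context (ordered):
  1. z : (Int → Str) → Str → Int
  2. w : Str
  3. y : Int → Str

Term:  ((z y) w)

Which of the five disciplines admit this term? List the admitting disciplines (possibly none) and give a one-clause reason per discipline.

admitted in: linear, affine, relevant, unrestricted
variable uses: z: 1; w: 1; y: 1
use order (left to right): z, y, w
typing: well-typed — term : Int
ordered: ✗ — no contiguous prefix/suffix split fits z, y, w
linear: ✓ — exactly-once usage across z, w, y
affine: ✓ — z, w, y: no repeats, contraction unneeded
relevant: ✓ — at least one use each (z, w, y)
unrestricted: ✓ — type-checks (Int) and nothing is barred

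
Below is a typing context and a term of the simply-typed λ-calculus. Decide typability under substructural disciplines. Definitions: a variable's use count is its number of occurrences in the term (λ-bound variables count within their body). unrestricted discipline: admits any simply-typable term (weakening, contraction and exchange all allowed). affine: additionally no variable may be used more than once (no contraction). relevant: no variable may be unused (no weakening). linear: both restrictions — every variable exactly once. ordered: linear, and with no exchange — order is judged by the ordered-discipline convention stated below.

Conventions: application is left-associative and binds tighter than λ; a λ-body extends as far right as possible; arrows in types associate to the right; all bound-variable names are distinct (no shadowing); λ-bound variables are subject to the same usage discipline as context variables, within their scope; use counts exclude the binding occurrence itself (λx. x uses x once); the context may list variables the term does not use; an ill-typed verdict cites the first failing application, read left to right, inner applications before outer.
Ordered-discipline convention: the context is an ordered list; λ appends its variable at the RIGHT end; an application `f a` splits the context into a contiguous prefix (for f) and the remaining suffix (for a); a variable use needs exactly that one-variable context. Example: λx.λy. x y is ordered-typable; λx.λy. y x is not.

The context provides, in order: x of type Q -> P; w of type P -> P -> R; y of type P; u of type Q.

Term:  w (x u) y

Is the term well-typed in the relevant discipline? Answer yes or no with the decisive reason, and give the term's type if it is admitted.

yes — x, w, y, u: all used, weakening unneeded; term : R
use counts: x ×1, w ×1, y ×1, u ×1
left-to-right use order: w, x, u, y
typing: well-typed at R
all disciplines: ordered ✗ | linear ✓ | affine ✓ | relevant ✓ | unrestricted ✓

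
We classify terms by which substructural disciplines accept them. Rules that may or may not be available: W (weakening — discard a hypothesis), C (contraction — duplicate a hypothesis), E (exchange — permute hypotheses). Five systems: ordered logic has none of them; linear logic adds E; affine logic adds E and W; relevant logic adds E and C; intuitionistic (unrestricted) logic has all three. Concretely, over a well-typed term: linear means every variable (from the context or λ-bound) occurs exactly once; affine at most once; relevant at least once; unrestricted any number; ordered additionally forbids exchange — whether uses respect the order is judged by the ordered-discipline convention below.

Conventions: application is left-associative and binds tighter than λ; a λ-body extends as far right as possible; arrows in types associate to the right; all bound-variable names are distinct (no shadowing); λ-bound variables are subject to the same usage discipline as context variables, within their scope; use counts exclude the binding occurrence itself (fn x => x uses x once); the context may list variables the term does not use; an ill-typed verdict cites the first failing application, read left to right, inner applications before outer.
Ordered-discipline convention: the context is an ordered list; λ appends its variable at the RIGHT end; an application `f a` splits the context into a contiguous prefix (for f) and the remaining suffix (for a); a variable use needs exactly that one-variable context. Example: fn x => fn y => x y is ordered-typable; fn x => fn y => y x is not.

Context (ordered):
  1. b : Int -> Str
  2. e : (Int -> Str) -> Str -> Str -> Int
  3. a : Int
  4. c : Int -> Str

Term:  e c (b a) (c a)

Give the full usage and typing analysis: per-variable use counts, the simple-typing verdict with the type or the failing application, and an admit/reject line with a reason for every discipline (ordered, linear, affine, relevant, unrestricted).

counts: b ×1, e ×1, a ×2, c ×2
left-to-right use order: e, c, b, a, c, a
typing: well-typed — term : Int
ordered: ✗ — repeated use of a ×2, c ×2
linear: ✗ — repeated use of a ×2, c ×2
affine: ✗ — repeated use of a ×2, c ×2
relevant: ✓ — none of b, e, a, c goes unused
unrestricted: ✓ — typability at Int is all that's needed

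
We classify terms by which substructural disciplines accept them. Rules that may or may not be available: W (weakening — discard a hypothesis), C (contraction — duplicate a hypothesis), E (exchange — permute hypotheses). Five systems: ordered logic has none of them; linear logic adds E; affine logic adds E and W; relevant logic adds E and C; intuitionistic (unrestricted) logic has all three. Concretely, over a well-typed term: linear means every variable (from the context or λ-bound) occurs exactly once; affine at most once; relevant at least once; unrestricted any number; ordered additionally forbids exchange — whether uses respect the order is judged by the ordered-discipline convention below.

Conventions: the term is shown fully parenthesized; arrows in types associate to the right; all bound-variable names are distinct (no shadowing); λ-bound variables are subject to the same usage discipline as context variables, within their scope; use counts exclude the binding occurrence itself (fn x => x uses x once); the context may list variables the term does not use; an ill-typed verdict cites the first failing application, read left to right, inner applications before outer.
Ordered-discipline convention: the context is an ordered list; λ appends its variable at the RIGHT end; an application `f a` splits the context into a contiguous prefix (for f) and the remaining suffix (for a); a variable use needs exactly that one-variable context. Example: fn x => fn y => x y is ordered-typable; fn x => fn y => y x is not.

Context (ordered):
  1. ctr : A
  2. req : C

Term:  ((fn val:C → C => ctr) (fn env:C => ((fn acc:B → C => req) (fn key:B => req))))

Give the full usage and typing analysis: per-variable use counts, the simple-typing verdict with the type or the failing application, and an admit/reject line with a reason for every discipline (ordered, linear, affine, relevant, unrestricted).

variable uses: ctr: 1×, req: 2×, val (λ-bound): 0×, env (λ-bound): 0×, acc (λ-bound): 0×, key (λ-bound): 0×
use order (left to right): ctr, req, req
typing: ✓ — A
ordered ✗ (needs contraction — req ×2; val, env, acc, key left unused)
linear ✗ (needs contraction — req ×2; val, env, acc, key left unused)
affine ✗ (needs contraction — req ×2)
relevant ✗ (val, env, acc, key left unused)
unrestricted ✓ (type-checks (A) and nothing is barred)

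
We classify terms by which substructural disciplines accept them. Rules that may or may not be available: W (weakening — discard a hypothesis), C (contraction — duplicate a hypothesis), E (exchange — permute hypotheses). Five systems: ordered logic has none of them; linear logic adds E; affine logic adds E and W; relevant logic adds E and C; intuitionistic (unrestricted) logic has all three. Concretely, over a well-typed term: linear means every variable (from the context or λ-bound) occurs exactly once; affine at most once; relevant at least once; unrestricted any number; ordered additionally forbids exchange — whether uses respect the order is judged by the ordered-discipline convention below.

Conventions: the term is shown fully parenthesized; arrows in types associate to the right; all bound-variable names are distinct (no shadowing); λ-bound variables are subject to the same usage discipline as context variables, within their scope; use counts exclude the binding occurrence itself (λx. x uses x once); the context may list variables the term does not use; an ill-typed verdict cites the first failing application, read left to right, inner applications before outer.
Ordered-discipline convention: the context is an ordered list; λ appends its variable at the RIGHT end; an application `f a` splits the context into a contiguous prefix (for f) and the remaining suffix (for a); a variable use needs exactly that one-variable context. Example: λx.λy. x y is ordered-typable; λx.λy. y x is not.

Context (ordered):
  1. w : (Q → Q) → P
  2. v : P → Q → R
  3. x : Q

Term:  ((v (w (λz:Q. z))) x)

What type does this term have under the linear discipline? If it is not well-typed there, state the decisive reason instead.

term : R
variable uses: w: 1×, v: 1×, x: 1×, z [bound]: 1×
uses in reading order: v, w, z, x
typing: well-typed — term : R
per-discipline verdicts: ordered ✗; linear ✓; affine ✓; relevant ✓; unrestricted ✓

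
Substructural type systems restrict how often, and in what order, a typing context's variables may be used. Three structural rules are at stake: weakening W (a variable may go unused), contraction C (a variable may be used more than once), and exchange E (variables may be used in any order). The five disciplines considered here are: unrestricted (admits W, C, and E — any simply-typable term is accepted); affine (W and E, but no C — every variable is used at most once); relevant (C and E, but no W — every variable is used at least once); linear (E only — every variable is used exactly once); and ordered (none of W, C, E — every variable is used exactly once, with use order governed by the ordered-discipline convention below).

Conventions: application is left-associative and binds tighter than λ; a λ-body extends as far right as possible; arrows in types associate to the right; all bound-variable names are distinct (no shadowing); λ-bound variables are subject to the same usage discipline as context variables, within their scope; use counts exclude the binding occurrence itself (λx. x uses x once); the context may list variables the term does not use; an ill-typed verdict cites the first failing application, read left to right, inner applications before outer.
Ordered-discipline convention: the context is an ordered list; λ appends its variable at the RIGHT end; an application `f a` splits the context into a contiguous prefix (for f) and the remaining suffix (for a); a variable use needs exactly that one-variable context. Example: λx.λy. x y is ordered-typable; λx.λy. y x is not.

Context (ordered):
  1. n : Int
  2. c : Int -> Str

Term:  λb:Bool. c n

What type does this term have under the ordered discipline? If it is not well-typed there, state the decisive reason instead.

not well-typed under ordered — b left unused
variable uses: n=1; c=1; b [bound]=0
uses in reading order: c, n
typing: ✓ — Bool -> Str
across the five disciplines: ordered ✗; linear ✗; affine ✓; relevant ✗; unrestricted ✓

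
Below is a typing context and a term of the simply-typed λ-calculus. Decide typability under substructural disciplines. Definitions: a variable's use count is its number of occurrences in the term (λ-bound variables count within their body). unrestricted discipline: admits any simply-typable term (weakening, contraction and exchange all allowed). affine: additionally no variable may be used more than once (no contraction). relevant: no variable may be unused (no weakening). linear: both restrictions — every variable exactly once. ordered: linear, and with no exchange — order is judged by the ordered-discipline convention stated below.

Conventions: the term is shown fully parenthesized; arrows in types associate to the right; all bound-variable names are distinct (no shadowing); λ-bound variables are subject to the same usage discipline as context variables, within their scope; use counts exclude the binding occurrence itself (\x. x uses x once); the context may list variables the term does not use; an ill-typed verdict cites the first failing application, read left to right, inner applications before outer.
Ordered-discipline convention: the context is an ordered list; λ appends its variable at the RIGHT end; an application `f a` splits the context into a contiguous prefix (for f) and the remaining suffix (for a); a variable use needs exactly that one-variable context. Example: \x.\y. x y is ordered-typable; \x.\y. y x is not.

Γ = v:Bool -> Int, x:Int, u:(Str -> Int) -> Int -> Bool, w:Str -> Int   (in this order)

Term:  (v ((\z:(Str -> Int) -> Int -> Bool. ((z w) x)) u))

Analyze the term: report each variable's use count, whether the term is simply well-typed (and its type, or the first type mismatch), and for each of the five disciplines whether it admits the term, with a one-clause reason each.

use counts: v ×1, x ×1, u ×1, w ×1, z [bound] ×1
order of uses: v, z, w, x, u
typing: well-typed — term : Int
ordered ✗ (needs exchange: uses follow v, z, w, x, u)
linear ✓ (exactly-once usage across v, x, u, w, z)
affine ✓ (v, x, u, w, z: no repeats, contraction unneeded)
relevant ✓ (every one of v, x, u, w, z appears)
unrestricted ✓ (well-typed at Int; no restrictions here)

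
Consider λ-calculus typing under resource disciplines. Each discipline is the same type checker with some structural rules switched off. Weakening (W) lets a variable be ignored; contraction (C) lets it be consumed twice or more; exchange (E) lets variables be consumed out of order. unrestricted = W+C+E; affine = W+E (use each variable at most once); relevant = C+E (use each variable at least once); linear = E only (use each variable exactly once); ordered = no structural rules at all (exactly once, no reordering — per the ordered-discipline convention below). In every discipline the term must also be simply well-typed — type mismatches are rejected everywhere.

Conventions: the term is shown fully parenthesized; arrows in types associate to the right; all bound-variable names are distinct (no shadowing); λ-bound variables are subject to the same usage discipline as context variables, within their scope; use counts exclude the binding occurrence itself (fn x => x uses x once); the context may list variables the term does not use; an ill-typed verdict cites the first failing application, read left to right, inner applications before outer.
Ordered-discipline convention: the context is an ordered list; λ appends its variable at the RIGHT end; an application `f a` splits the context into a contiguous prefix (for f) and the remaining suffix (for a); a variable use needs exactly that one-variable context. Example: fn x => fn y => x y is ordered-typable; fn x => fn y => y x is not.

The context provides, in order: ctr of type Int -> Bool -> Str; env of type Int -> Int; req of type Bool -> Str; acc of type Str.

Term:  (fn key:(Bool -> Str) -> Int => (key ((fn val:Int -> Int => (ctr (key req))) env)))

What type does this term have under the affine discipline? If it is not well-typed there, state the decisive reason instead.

not well-typed under affine — repeated use of key ×2
usage: ctr: 1×; env: 1×; req: 1×; acc: 0×; key (λ-bound): 2×; val (λ-bound): 0×
uses in reading order: key, ctr, key, req, env
typing: well-typed at ((Bool -> Str) -> Int) -> Int
per-discipline verdicts: ordered ✗ | linear ✗ | affine ✗ | relevant ✗ | unrestricted ✓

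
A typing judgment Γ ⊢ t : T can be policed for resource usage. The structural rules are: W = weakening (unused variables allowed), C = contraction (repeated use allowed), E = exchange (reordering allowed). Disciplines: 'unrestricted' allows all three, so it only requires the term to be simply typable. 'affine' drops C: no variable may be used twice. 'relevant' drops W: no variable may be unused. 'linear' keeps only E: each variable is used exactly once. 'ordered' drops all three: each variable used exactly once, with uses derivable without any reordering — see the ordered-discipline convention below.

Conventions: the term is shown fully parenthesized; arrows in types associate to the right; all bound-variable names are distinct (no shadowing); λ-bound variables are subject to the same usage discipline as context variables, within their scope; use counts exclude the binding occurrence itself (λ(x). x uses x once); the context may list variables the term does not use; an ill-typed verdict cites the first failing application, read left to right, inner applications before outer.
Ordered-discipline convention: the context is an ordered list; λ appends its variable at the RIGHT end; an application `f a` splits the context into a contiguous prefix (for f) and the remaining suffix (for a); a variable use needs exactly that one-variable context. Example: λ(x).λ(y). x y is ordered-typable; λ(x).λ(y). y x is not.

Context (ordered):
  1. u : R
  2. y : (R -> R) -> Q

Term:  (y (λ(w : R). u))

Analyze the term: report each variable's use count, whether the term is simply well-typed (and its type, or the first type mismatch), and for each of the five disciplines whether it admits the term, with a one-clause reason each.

counts: u ×1; y ×1; w [bound] ×0
uses in reading order: y, u
typing: well-typed at Q
ordered: ✗ — unused: w — weakening required
linear: ✗ — unused: w — weakening required
affine: ✓ — no duplicate uses among u, y, w
relevant: ✗ — unused: w — weakening required
unrestricted: ✓ — type-checks (Q) and nothing is barred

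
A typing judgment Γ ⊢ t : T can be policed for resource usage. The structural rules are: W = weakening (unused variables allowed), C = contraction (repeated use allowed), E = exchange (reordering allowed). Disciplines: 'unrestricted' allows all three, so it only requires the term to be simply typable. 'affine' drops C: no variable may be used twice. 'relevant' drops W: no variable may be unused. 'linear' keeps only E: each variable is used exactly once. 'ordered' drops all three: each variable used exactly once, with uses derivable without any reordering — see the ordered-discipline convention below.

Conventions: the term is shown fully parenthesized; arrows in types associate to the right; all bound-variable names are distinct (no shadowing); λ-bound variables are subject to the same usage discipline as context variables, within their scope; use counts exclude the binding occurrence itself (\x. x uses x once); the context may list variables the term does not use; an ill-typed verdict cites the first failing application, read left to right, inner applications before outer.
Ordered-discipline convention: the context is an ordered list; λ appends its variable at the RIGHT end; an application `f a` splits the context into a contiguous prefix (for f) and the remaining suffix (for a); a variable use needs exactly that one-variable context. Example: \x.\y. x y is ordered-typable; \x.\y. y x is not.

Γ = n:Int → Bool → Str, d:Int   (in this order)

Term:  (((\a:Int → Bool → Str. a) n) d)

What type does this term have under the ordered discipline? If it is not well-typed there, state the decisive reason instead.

term : Bool → Str
variable uses: n=1; d=1; a (λ-bound)=1
uses in reading order: a, n, d
typing: ✓ — Bool → Str
per-discipline verdicts: ordered ✓, linear ✓, affine ✓, relevant ✓, unrestricted ✓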